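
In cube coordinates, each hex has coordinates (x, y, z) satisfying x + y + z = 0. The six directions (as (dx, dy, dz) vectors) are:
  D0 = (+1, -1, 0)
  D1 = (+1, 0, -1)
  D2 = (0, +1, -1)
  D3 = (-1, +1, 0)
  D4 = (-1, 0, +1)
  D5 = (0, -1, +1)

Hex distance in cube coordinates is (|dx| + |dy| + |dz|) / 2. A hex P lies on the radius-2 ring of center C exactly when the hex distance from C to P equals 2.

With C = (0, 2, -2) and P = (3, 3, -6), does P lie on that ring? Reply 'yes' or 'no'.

|px - cx| = |3 - 0| = 3
|py - cy| = |3 - 2| = 1
|pz - cz| = |-6 - (-2)| = 4
distance = (3+1+4)/2 = 8/2 = 4
radius = 2; distance != radius -> no

Answer: no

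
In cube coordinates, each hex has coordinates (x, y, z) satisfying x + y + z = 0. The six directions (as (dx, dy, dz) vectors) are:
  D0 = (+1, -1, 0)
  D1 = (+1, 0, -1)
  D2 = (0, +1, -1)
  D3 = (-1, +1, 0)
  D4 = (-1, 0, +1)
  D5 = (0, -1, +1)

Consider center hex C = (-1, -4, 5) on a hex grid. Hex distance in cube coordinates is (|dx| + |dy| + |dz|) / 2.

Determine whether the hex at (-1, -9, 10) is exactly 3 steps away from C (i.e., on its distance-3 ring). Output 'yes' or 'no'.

Answer: no

Derivation:
|px - cx| = |-1 - (-1)| = 0
|py - cy| = |-9 - (-4)| = 5
|pz - cz| = |10 - 5| = 5
distance = (0+5+5)/2 = 10/2 = 5
radius = 3; distance != radius -> no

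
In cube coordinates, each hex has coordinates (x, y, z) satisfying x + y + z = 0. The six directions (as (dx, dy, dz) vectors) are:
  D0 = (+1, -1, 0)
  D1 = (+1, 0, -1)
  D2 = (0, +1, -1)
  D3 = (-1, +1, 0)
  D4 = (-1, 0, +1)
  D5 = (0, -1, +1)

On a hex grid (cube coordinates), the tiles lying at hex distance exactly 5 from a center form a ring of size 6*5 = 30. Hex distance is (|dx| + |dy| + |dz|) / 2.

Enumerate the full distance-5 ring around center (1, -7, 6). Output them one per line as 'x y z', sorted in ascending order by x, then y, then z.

Walk ring at distance 5 from (1, -7, 6):
Start at center + D4*5 = (-4, -7, 11)
  hex 0: (-4, -7, 11)
  hex 1: (-3, -8, 11)
  hex 2: (-2, -9, 11)
  hex 3: (-1, -10, 11)
  hex 4: (0, -11, 11)
  hex 5: (1, -12, 11)
  hex 6: (2, -12, 10)
  hex 7: (3, -12, 9)
  hex 8: (4, -12, 8)
  hex 9: (5, -12, 7)
  hex 10: (6, -12, 6)
  hex 11: (6, -11, 5)
  hex 12: (6, -10, 4)
  hex 13: (6, -9, 3)
  hex 14: (6, -8, 2)
  hex 15: (6, -7, 1)
  hex 16: (5, -6, 1)
  hex 17: (4, -5, 1)
  hex 18: (3, -4, 1)
  hex 19: (2, -3, 1)
  hex 20: (1, -2, 1)
  hex 21: (0, -2, 2)
  hex 22: (-1, -2, 3)
  hex 23: (-2, -2, 4)
  hex 24: (-3, -2, 5)
  hex 25: (-4, -2, 6)
  hex 26: (-4, -3, 7)
  hex 27: (-4, -4, 8)
  hex 28: (-4, -5, 9)
  hex 29: (-4, -6, 10)
Sorted: 30 hexes.

Answer: -4 -7 11
-4 -6 10
-4 -5 9
-4 -4 8
-4 -3 7
-4 -2 6
-3 -8 11
-3 -2 5
-2 -9 11
-2 -2 4
-1 -10 11
-1 -2 3
0 -11 11
0 -2 2
1 -12 11
1 -2 1
2 -12 10
2 -3 1
3 -12 9
3 -4 1
4 -12 8
4 -5 1
5 -12 7
5 -6 1
6 -12 6
6 -11 5
6 -10 4
6 -9 3
6 -8 2
6 -7 1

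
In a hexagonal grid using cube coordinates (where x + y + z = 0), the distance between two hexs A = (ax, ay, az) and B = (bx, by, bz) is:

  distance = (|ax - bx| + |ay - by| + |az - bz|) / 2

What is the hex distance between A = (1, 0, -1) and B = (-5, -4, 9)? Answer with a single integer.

|ax - bx| = |1 - (-5)| = 6
|ay - by| = |0 - (-4)| = 4
|az - bz| = |-1 - 9| = 10
distance = (6 + 4 + 10) / 2 = 20 / 2 = 10

Answer: 10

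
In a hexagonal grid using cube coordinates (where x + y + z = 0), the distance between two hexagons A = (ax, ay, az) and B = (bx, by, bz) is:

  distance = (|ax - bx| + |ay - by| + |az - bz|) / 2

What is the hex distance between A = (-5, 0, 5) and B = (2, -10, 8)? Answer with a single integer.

Answer: 10

Derivation:
|ax - bx| = |-5 - 2| = 7
|ay - by| = |0 - (-10)| = 10
|az - bz| = |5 - 8| = 3
distance = (7 + 10 + 3) / 2 = 20 / 2 = 10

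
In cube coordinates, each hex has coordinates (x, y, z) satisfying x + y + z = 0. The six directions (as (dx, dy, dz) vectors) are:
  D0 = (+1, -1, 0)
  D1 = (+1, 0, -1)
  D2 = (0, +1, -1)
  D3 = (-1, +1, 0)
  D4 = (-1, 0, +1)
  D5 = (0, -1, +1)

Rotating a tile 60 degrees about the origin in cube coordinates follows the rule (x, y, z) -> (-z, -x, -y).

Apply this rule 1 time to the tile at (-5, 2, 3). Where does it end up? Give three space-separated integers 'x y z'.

Answer: -3 5 -2

Derivation:
Start: (-5, 2, 3)
Step 1: (-5, 2, 3) -> (-(3), -(-5), -(2)) = (-3, 5, -2)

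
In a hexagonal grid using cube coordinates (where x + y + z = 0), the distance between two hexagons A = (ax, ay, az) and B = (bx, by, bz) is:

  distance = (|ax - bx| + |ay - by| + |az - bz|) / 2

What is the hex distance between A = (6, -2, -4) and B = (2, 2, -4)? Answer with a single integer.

Answer: 4

Derivation:
|ax - bx| = |6 - 2| = 4
|ay - by| = |-2 - 2| = 4
|az - bz| = |-4 - (-4)| = 0
distance = (4 + 4 + 0) / 2 = 8 / 2 = 4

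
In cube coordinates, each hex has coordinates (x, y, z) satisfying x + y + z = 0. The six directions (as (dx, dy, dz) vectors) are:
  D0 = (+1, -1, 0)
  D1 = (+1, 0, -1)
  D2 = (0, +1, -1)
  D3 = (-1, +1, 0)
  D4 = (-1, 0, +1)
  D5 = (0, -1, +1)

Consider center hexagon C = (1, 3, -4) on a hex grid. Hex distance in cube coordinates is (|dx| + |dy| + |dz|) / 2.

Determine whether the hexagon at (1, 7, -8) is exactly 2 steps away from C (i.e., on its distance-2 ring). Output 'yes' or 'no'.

Answer: no

Derivation:
|px - cx| = |1 - 1| = 0
|py - cy| = |7 - 3| = 4
|pz - cz| = |-8 - (-4)| = 4
distance = (0+4+4)/2 = 8/2 = 4
radius = 2; distance != radius -> no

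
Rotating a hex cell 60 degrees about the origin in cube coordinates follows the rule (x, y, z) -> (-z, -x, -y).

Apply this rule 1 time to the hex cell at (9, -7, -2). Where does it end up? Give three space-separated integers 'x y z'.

Start: (9, -7, -2)
Step 1: (9, -7, -2) -> (-(-2), -(9), -(-7)) = (2, -9, 7)

Answer: 2 -9 7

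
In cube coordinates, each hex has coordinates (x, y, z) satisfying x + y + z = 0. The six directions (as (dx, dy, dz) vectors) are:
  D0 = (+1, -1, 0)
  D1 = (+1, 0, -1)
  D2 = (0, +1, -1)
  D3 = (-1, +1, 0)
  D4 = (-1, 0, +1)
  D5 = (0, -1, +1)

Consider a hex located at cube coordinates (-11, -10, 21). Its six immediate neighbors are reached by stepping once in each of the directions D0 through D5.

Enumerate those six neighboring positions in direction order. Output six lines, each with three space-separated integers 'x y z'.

Center: (-11, -10, 21). Add each direction:
  D0: (-11, -10, 21) + (1, -1, 0) = (-10, -11, 21)
  D1: (-11, -10, 21) + (1, 0, -1) = (-10, -10, 20)
  D2: (-11, -10, 21) + (0, 1, -1) = (-11, -9, 20)
  D3: (-11, -10, 21) + (-1, 1, 0) = (-12, -9, 21)
  D4: (-11, -10, 21) + (-1, 0, 1) = (-12, -10, 22)
  D5: (-11, -10, 21) + (0, -1, 1) = (-11, -11, 22)

Answer: -10 -11 21
-10 -10 20
-11 -9 20
-12 -9 21
-12 -10 22
-11 -11 22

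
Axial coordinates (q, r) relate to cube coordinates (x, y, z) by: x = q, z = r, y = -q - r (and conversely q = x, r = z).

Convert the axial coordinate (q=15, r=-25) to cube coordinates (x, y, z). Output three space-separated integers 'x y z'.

Answer: 15 10 -25

Derivation:
x = q = 15
z = r = -25
y = -x - z = -(15) - (-25) = 10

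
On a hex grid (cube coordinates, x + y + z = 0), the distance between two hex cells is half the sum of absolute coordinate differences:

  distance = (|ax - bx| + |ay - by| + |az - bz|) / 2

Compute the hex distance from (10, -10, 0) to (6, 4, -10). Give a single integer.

Answer: 14

Derivation:
|ax - bx| = |10 - 6| = 4
|ay - by| = |-10 - 4| = 14
|az - bz| = |0 - (-10)| = 10
distance = (4 + 14 + 10) / 2 = 28 / 2 = 14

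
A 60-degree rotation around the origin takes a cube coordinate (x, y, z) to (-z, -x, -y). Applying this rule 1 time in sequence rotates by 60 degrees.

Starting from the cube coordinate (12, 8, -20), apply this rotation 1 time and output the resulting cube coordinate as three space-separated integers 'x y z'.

Start: (12, 8, -20)
Step 1: (12, 8, -20) -> (-(-20), -(12), -(8)) = (20, -12, -8)

Answer: 20 -12 -8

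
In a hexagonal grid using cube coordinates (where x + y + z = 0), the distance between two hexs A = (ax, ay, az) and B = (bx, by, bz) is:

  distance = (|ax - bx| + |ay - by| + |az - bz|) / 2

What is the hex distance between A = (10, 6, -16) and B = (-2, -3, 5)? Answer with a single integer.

Answer: 21

Derivation:
|ax - bx| = |10 - (-2)| = 12
|ay - by| = |6 - (-3)| = 9
|az - bz| = |-16 - 5| = 21
distance = (12 + 9 + 21) / 2 = 42 / 2 = 21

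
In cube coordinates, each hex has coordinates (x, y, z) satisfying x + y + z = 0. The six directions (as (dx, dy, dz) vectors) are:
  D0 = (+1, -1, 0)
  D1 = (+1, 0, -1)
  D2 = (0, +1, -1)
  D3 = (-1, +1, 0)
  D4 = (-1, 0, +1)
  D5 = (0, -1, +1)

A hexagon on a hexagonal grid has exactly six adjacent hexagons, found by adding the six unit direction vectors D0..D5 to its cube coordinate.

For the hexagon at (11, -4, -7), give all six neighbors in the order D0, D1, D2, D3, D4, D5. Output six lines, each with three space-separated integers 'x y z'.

Answer: 12 -5 -7
12 -4 -8
11 -3 -8
10 -3 -7
10 -4 -6
11 -5 -6

Derivation:
Center: (11, -4, -7). Add each direction:
  D0: (11, -4, -7) + (1, -1, 0) = (12, -5, -7)
  D1: (11, -4, -7) + (1, 0, -1) = (12, -4, -8)
  D2: (11, -4, -7) + (0, 1, -1) = (11, -3, -8)
  D3: (11, -4, -7) + (-1, 1, 0) = (10, -3, -7)
  D4: (11, -4, -7) + (-1, 0, 1) = (10, -4, -6)
  D5: (11, -4, -7) + (0, -1, 1) = (11, -5, -6)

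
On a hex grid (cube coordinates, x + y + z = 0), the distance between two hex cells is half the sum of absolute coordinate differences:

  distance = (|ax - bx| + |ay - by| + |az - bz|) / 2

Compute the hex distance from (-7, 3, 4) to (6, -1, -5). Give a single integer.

|ax - bx| = |-7 - 6| = 13
|ay - by| = |3 - (-1)| = 4
|az - bz| = |4 - (-5)| = 9
distance = (13 + 4 + 9) / 2 = 26 / 2 = 13

Answer: 13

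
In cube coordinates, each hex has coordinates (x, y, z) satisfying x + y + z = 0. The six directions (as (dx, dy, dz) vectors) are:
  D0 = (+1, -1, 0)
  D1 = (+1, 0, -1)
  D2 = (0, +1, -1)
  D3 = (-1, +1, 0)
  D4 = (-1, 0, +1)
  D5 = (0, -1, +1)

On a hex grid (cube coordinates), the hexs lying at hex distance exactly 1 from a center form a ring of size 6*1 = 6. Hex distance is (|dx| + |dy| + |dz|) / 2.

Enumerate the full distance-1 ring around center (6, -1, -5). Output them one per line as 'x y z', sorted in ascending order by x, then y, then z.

Walk ring at distance 1 from (6, -1, -5):
Start at center + D4*1 = (5, -1, -4)
  hex 0: (5, -1, -4)
  hex 1: (6, -2, -4)
  hex 2: (7, -2, -5)
  hex 3: (7, -1, -6)
  hex 4: (6, 0, -6)
  hex 5: (5, 0, -5)
Sorted: 6 hexes.

Answer: 5 -1 -4
5 0 -5
6 -2 -4
6 0 -6
7 -2 -5
7 -1 -6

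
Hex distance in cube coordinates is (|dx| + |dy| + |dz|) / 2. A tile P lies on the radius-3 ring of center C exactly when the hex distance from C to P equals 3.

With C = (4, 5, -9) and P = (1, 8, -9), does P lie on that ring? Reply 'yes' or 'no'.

|px - cx| = |1 - 4| = 3
|py - cy| = |8 - 5| = 3
|pz - cz| = |-9 - (-9)| = 0
distance = (3+3+0)/2 = 6/2 = 3
radius = 3; distance == radius -> yes

Answer: yes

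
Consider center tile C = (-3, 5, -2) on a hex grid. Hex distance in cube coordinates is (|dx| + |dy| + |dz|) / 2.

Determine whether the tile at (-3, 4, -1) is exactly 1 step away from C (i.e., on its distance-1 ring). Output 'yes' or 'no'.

|px - cx| = |-3 - (-3)| = 0
|py - cy| = |4 - 5| = 1
|pz - cz| = |-1 - (-2)| = 1
distance = (0+1+1)/2 = 2/2 = 1
radius = 1; distance == radius -> yes

Answer: yes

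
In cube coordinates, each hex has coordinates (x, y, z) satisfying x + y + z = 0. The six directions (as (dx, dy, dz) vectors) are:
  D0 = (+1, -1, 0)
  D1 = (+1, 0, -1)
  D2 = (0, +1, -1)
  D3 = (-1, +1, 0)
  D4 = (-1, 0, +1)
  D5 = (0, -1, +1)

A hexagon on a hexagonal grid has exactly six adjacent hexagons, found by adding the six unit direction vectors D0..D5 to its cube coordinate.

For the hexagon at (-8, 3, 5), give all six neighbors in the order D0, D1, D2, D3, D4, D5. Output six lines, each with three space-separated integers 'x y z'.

Center: (-8, 3, 5). Add each direction:
  D0: (-8, 3, 5) + (1, -1, 0) = (-7, 2, 5)
  D1: (-8, 3, 5) + (1, 0, -1) = (-7, 3, 4)
  D2: (-8, 3, 5) + (0, 1, -1) = (-8, 4, 4)
  D3: (-8, 3, 5) + (-1, 1, 0) = (-9, 4, 5)
  D4: (-8, 3, 5) + (-1, 0, 1) = (-9, 3, 6)
  D5: (-8, 3, 5) + (0, -1, 1) = (-8, 2, 6)

Answer: -7 2 5
-7 3 4
-8 4 4
-9 4 5
-9 3 6
-8 2 6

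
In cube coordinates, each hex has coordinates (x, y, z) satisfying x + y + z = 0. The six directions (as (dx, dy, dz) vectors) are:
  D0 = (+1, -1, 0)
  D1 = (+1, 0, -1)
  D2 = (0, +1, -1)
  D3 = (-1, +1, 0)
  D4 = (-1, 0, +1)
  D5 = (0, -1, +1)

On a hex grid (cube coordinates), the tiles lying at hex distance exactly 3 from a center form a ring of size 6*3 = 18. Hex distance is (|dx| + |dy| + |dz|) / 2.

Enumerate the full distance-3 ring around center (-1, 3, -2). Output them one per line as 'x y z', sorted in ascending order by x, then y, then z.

Answer: -4 3 1
-4 4 0
-4 5 -1
-4 6 -2
-3 2 1
-3 6 -3
-2 1 1
-2 6 -4
-1 0 1
-1 6 -5
0 0 0
0 5 -5
1 0 -1
1 4 -5
2 0 -2
2 1 -3
2 2 -4
2 3 -5

Derivation:
Walk ring at distance 3 from (-1, 3, -2):
Start at center + D4*3 = (-4, 3, 1)
  hex 0: (-4, 3, 1)
  hex 1: (-3, 2, 1)
  hex 2: (-2, 1, 1)
  hex 3: (-1, 0, 1)
  hex 4: (0, 0, 0)
  hex 5: (1, 0, -1)
  hex 6: (2, 0, -2)
  hex 7: (2, 1, -3)
  hex 8: (2, 2, -4)
  hex 9: (2, 3, -5)
  hex 10: (1, 4, -5)
  hex 11: (0, 5, -5)
  hex 12: (-1, 6, -5)
  hex 13: (-2, 6, -4)
  hex 14: (-3, 6, -3)
  hex 15: (-4, 6, -2)
  hex 16: (-4, 5, -1)
  hex 17: (-4, 4, 0)
Sorted: 18 hexes.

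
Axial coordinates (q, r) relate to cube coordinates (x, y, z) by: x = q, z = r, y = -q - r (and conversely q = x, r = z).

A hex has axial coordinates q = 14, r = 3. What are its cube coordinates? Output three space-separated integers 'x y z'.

x = q = 14
z = r = 3
y = -x - z = -(14) - (3) = -17

Answer: 14 -17 3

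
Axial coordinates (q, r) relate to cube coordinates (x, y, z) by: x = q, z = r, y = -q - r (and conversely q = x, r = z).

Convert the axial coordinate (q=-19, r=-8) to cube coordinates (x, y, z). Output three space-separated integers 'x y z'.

Answer: -19 27 -8

Derivation:
x = q = -19
z = r = -8
y = -x - z = -(-19) - (-8) = 27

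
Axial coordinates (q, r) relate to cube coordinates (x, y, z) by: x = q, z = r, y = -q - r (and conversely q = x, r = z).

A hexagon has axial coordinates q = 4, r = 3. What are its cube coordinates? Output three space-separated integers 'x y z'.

Answer: 4 -7 3

Derivation:
x = q = 4
z = r = 3
y = -x - z = -(4) - (3) = -7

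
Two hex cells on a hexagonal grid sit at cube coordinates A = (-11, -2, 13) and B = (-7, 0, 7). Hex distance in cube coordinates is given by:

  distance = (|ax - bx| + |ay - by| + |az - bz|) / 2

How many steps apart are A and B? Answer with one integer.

Answer: 6

Derivation:
|ax - bx| = |-11 - (-7)| = 4
|ay - by| = |-2 - 0| = 2
|az - bz| = |13 - 7| = 6
distance = (4 + 2 + 6) / 2 = 12 / 2 = 6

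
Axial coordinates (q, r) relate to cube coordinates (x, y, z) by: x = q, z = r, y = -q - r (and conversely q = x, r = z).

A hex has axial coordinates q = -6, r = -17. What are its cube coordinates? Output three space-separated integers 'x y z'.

Answer: -6 23 -17

Derivation:
x = q = -6
z = r = -17
y = -x - z = -(-6) - (-17) = 23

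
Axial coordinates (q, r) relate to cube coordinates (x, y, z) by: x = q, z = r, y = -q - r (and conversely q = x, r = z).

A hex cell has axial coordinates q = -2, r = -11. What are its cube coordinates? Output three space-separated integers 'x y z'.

Answer: -2 13 -11

Derivation:
x = q = -2
z = r = -11
y = -x - z = -(-2) - (-11) = 13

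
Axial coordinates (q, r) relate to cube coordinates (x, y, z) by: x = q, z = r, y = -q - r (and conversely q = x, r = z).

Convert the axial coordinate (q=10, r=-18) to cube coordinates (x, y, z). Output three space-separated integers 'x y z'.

x = q = 10
z = r = -18
y = -x - z = -(10) - (-18) = 8

Answer: 10 8 -18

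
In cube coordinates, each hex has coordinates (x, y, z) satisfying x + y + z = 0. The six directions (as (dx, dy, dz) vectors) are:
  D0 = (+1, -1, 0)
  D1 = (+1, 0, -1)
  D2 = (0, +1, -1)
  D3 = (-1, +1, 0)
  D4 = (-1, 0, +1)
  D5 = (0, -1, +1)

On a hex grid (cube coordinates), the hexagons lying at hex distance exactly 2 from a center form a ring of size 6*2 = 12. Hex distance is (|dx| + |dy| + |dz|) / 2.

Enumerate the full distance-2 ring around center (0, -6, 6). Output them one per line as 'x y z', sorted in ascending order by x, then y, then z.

Answer: -2 -6 8
-2 -5 7
-2 -4 6
-1 -7 8
-1 -4 5
0 -8 8
0 -4 4
1 -8 7
1 -5 4
2 -8 6
2 -7 5
2 -6 4

Derivation:
Walk ring at distance 2 from (0, -6, 6):
Start at center + D4*2 = (-2, -6, 8)
  hex 0: (-2, -6, 8)
  hex 1: (-1, -7, 8)
  hex 2: (0, -8, 8)
  hex 3: (1, -8, 7)
  hex 4: (2, -8, 6)
  hex 5: (2, -7, 5)
  hex 6: (2, -6, 4)
  hex 7: (1, -5, 4)
  hex 8: (0, -4, 4)
  hex 9: (-1, -4, 5)
  hex 10: (-2, -4, 6)
  hex 11: (-2, -5, 7)
Sorted: 12 hexes.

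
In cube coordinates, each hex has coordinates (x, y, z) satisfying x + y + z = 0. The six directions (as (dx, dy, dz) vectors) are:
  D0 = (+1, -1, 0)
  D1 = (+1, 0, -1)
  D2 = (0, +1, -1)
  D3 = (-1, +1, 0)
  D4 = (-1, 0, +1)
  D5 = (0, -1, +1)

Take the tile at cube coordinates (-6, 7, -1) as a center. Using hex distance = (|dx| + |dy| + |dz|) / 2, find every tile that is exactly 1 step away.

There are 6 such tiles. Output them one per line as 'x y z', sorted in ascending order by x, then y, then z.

Answer: -7 7 0
-7 8 -1
-6 6 0
-6 8 -2
-5 6 -1
-5 7 -2

Derivation:
Walk ring at distance 1 from (-6, 7, -1):
Start at center + D4*1 = (-7, 7, 0)
  hex 0: (-7, 7, 0)
  hex 1: (-6, 6, 0)
  hex 2: (-5, 6, -1)
  hex 3: (-5, 7, -2)
  hex 4: (-6, 8, -2)
  hex 5: (-7, 8, -1)
Sorted: 6 hexes.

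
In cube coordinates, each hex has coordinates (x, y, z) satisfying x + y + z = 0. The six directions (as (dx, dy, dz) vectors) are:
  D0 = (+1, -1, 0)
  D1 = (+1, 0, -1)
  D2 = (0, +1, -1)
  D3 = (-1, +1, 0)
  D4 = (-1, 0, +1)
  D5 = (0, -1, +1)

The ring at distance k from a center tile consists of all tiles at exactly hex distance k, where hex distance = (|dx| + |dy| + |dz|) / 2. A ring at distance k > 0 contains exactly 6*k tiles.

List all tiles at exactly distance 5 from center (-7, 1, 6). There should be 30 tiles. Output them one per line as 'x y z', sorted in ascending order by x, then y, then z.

Walk ring at distance 5 from (-7, 1, 6):
Start at center + D4*5 = (-12, 1, 11)
  hex 0: (-12, 1, 11)
  hex 1: (-11, 0, 11)
  hex 2: (-10, -1, 11)
  hex 3: (-9, -2, 11)
  hex 4: (-8, -3, 11)
  hex 5: (-7, -4, 11)
  hex 6: (-6, -4, 10)
  hex 7: (-5, -4, 9)
  hex 8: (-4, -4, 8)
  hex 9: (-3, -4, 7)
  hex 10: (-2, -4, 6)
  hex 11: (-2, -3, 5)
  hex 12: (-2, -2, 4)
  hex 13: (-2, -1, 3)
  hex 14: (-2, 0, 2)
  hex 15: (-2, 1, 1)
  hex 16: (-3, 2, 1)
  hex 17: (-4, 3, 1)
  hex 18: (-5, 4, 1)
  hex 19: (-6, 5, 1)
  hex 20: (-7, 6, 1)
  hex 21: (-8, 6, 2)
  hex 22: (-9, 6, 3)
  hex 23: (-10, 6, 4)
  hex 24: (-11, 6, 5)
  hex 25: (-12, 6, 6)
  hex 26: (-12, 5, 7)
  hex 27: (-12, 4, 8)
  hex 28: (-12, 3, 9)
  hex 29: (-12, 2, 10)
Sorted: 30 hexes.

Answer: -12 1 11
-12 2 10
-12 3 9
-12 4 8
-12 5 7
-12 6 6
-11 0 11
-11 6 5
-10 -1 11
-10 6 4
-9 -2 11
-9 6 3
-8 -3 11
-8 6 2
-7 -4 11
-7 6 1
-6 -4 10
-6 5 1
-5 -4 9
-5 4 1
-4 -4 8
-4 3 1
-3 -4 7
-3 2 1
-2 -4 6
-2 -3 5
-2 -2 4
-2 -1 3
-2 0 2
-2 1 1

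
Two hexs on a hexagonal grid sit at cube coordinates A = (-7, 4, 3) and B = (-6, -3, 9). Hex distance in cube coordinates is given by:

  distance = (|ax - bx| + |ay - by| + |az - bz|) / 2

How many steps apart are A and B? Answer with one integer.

|ax - bx| = |-7 - (-6)| = 1
|ay - by| = |4 - (-3)| = 7
|az - bz| = |3 - 9| = 6
distance = (1 + 7 + 6) / 2 = 14 / 2 = 7

Answer: 7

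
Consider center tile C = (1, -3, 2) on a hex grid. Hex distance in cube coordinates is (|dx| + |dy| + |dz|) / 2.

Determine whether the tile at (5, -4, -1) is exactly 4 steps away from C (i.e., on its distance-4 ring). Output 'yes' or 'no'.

|px - cx| = |5 - 1| = 4
|py - cy| = |-4 - (-3)| = 1
|pz - cz| = |-1 - 2| = 3
distance = (4+1+3)/2 = 8/2 = 4
radius = 4; distance == radius -> yes

Answer: yes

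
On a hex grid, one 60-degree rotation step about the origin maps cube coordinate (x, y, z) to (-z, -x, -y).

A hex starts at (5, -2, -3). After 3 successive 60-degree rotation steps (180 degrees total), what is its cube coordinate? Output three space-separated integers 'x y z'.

Answer: -5 2 3

Derivation:
Start: (5, -2, -3)
Step 1: (5, -2, -3) -> (-(-3), -(5), -(-2)) = (3, -5, 2)
Step 2: (3, -5, 2) -> (-(2), -(3), -(-5)) = (-2, -3, 5)
Step 3: (-2, -3, 5) -> (-(5), -(-2), -(-3)) = (-5, 2, 3)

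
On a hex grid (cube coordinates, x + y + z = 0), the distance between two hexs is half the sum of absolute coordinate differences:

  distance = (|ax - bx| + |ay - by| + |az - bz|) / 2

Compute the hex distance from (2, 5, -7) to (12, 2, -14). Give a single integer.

|ax - bx| = |2 - 12| = 10
|ay - by| = |5 - 2| = 3
|az - bz| = |-7 - (-14)| = 7
distance = (10 + 3 + 7) / 2 = 20 / 2 = 10

Answer: 10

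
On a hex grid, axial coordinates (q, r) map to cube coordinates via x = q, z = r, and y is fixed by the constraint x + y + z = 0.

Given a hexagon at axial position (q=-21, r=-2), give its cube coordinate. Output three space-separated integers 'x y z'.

x = q = -21
z = r = -2
y = -x - z = -(-21) - (-2) = 23

Answer: -21 23 -2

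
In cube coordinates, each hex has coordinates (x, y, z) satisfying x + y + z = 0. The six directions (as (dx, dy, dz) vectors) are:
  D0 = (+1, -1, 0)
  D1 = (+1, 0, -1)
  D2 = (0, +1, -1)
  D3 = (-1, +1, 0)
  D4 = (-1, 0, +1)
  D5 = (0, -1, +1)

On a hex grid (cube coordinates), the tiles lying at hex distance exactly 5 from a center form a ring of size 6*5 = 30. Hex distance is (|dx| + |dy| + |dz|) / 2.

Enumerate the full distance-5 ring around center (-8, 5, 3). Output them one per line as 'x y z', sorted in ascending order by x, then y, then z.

Answer: -13 5 8
-13 6 7
-13 7 6
-13 8 5
-13 9 4
-13 10 3
-12 4 8
-12 10 2
-11 3 8
-11 10 1
-10 2 8
-10 10 0
-9 1 8
-9 10 -1
-8 0 8
-8 10 -2
-7 0 7
-7 9 -2
-6 0 6
-6 8 -2
-5 0 5
-5 7 -2
-4 0 4
-4 6 -2
-3 0 3
-3 1 2
-3 2 1
-3 3 0
-3 4 -1
-3 5 -2

Derivation:
Walk ring at distance 5 from (-8, 5, 3):
Start at center + D4*5 = (-13, 5, 8)
  hex 0: (-13, 5, 8)
  hex 1: (-12, 4, 8)
  hex 2: (-11, 3, 8)
  hex 3: (-10, 2, 8)
  hex 4: (-9, 1, 8)
  hex 5: (-8, 0, 8)
  hex 6: (-7, 0, 7)
  hex 7: (-6, 0, 6)
  hex 8: (-5, 0, 5)
  hex 9: (-4, 0, 4)
  hex 10: (-3, 0, 3)
  hex 11: (-3, 1, 2)
  hex 12: (-3, 2, 1)
  hex 13: (-3, 3, 0)
  hex 14: (-3, 4, -1)
  hex 15: (-3, 5, -2)
  hex 16: (-4, 6, -2)
  hex 17: (-5, 7, -2)
  hex 18: (-6, 8, -2)
  hex 19: (-7, 9, -2)
  hex 20: (-8, 10, -2)
  hex 21: (-9, 10, -1)
  hex 22: (-10, 10, 0)
  hex 23: (-11, 10, 1)
  hex 24: (-12, 10, 2)
  hex 25: (-13, 10, 3)
  hex 26: (-13, 9, 4)
  hex 27: (-13, 8, 5)
  hex 28: (-13, 7, 6)
  hex 29: (-13, 6, 7)
Sorted: 30 hexes.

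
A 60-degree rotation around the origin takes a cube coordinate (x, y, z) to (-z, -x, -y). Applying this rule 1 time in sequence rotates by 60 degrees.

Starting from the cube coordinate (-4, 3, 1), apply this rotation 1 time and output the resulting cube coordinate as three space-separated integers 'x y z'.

Answer: -1 4 -3

Derivation:
Start: (-4, 3, 1)
Step 1: (-4, 3, 1) -> (-(1), -(-4), -(3)) = (-1, 4, -3)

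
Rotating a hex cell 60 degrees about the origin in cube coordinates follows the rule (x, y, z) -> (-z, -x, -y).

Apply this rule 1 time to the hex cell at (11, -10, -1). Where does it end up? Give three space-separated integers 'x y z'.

Answer: 1 -11 10

Derivation:
Start: (11, -10, -1)
Step 1: (11, -10, -1) -> (-(-1), -(11), -(-10)) = (1, -11, 10)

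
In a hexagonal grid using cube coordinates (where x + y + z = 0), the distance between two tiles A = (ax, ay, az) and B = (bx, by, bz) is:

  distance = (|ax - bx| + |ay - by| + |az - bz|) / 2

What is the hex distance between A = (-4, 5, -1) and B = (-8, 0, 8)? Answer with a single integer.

|ax - bx| = |-4 - (-8)| = 4
|ay - by| = |5 - 0| = 5
|az - bz| = |-1 - 8| = 9
distance = (4 + 5 + 9) / 2 = 18 / 2 = 9

Answer: 9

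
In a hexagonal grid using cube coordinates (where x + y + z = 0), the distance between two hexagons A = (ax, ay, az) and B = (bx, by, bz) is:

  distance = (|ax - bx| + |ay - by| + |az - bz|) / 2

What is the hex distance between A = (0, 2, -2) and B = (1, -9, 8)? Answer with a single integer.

Answer: 11

Derivation:
|ax - bx| = |0 - 1| = 1
|ay - by| = |2 - (-9)| = 11
|az - bz| = |-2 - 8| = 10
distance = (1 + 11 + 10) / 2 = 22 / 2 = 11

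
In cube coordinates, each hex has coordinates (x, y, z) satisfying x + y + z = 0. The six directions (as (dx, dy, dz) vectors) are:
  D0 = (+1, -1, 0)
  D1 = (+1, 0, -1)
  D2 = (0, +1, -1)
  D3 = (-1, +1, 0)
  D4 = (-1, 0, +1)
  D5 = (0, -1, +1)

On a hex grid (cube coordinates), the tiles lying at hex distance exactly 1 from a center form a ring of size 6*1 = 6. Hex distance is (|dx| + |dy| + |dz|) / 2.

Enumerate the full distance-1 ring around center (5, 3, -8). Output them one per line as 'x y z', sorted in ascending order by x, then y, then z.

Walk ring at distance 1 from (5, 3, -8):
Start at center + D4*1 = (4, 3, -7)
  hex 0: (4, 3, -7)
  hex 1: (5, 2, -7)
  hex 2: (6, 2, -8)
  hex 3: (6, 3, -9)
  hex 4: (5, 4, -9)
  hex 5: (4, 4, -8)
Sorted: 6 hexes.

Answer: 4 3 -7
4 4 -8
5 2 -7
5 4 -9
6 2 -8
6 3 -9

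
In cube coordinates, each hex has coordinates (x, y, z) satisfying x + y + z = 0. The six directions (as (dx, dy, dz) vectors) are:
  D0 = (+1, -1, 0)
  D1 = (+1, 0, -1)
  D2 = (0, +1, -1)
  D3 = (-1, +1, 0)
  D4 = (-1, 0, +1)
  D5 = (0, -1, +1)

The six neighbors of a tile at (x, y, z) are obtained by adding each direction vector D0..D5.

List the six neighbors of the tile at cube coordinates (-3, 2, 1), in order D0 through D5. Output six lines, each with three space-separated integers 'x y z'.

Center: (-3, 2, 1). Add each direction:
  D0: (-3, 2, 1) + (1, -1, 0) = (-2, 1, 1)
  D1: (-3, 2, 1) + (1, 0, -1) = (-2, 2, 0)
  D2: (-3, 2, 1) + (0, 1, -1) = (-3, 3, 0)
  D3: (-3, 2, 1) + (-1, 1, 0) = (-4, 3, 1)
  D4: (-3, 2, 1) + (-1, 0, 1) = (-4, 2, 2)
  D5: (-3, 2, 1) + (0, -1, 1) = (-3, 1, 2)

Answer: -2 1 1
-2 2 0
-3 3 0
-4 3 1
-4 2 2
-3 1 2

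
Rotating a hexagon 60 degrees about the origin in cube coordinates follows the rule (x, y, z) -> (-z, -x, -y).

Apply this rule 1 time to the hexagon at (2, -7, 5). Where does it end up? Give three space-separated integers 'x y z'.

Answer: -5 -2 7

Derivation:
Start: (2, -7, 5)
Step 1: (2, -7, 5) -> (-(5), -(2), -(-7)) = (-5, -2, 7)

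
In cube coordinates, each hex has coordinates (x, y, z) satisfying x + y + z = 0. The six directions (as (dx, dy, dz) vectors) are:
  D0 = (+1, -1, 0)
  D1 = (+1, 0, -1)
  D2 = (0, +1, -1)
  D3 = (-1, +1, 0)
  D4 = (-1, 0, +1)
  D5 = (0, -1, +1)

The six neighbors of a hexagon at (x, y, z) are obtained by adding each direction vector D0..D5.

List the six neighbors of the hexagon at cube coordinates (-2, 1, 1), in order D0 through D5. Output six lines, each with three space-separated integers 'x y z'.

Center: (-2, 1, 1). Add each direction:
  D0: (-2, 1, 1) + (1, -1, 0) = (-1, 0, 1)
  D1: (-2, 1, 1) + (1, 0, -1) = (-1, 1, 0)
  D2: (-2, 1, 1) + (0, 1, -1) = (-2, 2, 0)
  D3: (-2, 1, 1) + (-1, 1, 0) = (-3, 2, 1)
  D4: (-2, 1, 1) + (-1, 0, 1) = (-3, 1, 2)
  D5: (-2, 1, 1) + (0, -1, 1) = (-2, 0, 2)

Answer: -1 0 1
-1 1 0
-2 2 0
-3 2 1
-3 1 2
-2 0 2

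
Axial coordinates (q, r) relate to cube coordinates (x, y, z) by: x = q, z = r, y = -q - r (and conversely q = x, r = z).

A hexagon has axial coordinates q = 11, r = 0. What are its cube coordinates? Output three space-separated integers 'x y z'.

Answer: 11 -11 0

Derivation:
x = q = 11
z = r = 0
y = -x - z = -(11) - (0) = -11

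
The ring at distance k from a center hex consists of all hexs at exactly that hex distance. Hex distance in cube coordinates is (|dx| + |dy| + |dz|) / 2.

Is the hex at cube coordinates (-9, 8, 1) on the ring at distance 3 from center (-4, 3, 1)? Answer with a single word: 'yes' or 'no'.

Answer: no

Derivation:
|px - cx| = |-9 - (-4)| = 5
|py - cy| = |8 - 3| = 5
|pz - cz| = |1 - 1| = 0
distance = (5+5+0)/2 = 10/2 = 5
radius = 3; distance != radius -> no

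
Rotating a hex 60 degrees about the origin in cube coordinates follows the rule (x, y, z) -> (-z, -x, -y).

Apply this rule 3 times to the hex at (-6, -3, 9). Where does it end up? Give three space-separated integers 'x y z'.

Answer: 6 3 -9

Derivation:
Start: (-6, -3, 9)
Step 1: (-6, -3, 9) -> (-(9), -(-6), -(-3)) = (-9, 6, 3)
Step 2: (-9, 6, 3) -> (-(3), -(-9), -(6)) = (-3, 9, -6)
Step 3: (-3, 9, -6) -> (-(-6), -(-3), -(9)) = (6, 3, -9)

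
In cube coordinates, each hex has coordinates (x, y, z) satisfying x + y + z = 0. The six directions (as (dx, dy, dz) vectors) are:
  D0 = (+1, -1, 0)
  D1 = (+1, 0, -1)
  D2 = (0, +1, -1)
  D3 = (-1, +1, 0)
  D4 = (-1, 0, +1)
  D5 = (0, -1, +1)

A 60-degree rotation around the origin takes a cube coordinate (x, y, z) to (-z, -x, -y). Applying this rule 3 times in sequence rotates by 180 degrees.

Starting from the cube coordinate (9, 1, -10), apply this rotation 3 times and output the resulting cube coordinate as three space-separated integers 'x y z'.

Answer: -9 -1 10

Derivation:
Start: (9, 1, -10)
Step 1: (9, 1, -10) -> (-(-10), -(9), -(1)) = (10, -9, -1)
Step 2: (10, -9, -1) -> (-(-1), -(10), -(-9)) = (1, -10, 9)
Step 3: (1, -10, 9) -> (-(9), -(1), -(-10)) = (-9, -1, 10)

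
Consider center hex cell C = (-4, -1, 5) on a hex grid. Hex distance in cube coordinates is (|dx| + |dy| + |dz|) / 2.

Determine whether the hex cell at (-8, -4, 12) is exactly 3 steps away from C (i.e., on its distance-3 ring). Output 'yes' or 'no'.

Answer: no

Derivation:
|px - cx| = |-8 - (-4)| = 4
|py - cy| = |-4 - (-1)| = 3
|pz - cz| = |12 - 5| = 7
distance = (4+3+7)/2 = 14/2 = 7
radius = 3; distance != radius -> no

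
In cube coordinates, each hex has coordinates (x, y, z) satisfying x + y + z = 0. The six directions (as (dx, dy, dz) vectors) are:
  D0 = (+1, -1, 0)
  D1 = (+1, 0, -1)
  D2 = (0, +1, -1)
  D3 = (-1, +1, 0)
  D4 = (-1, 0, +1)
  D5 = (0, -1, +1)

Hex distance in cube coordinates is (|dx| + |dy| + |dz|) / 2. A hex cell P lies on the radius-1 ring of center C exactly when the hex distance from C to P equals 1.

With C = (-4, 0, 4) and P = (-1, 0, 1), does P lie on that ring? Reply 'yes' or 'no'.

|px - cx| = |-1 - (-4)| = 3
|py - cy| = |0 - 0| = 0
|pz - cz| = |1 - 4| = 3
distance = (3+0+3)/2 = 6/2 = 3
radius = 1; distance != radius -> no

Answer: no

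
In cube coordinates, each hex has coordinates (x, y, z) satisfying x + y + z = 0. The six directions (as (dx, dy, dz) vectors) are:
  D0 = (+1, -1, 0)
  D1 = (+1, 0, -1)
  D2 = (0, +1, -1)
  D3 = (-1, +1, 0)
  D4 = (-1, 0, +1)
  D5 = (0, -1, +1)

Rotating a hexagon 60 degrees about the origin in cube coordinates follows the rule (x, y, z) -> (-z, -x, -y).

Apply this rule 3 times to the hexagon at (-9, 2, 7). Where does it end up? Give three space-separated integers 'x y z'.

Answer: 9 -2 -7

Derivation:
Start: (-9, 2, 7)
Step 1: (-9, 2, 7) -> (-(7), -(-9), -(2)) = (-7, 9, -2)
Step 2: (-7, 9, -2) -> (-(-2), -(-7), -(9)) = (2, 7, -9)
Step 3: (2, 7, -9) -> (-(-9), -(2), -(7)) = (9, -2, -7)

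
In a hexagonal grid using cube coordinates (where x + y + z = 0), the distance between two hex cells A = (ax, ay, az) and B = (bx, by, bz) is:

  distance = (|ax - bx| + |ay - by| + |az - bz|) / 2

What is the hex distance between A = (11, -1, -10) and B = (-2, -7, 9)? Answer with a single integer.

|ax - bx| = |11 - (-2)| = 13
|ay - by| = |-1 - (-7)| = 6
|az - bz| = |-10 - 9| = 19
distance = (13 + 6 + 19) / 2 = 38 / 2 = 19

Answer: 19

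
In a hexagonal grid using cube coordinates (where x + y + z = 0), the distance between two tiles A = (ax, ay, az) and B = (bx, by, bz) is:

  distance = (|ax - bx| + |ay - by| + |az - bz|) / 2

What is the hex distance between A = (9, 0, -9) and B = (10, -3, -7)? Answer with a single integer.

Answer: 3

Derivation:
|ax - bx| = |9 - 10| = 1
|ay - by| = |0 - (-3)| = 3
|az - bz| = |-9 - (-7)| = 2
distance = (1 + 3 + 2) / 2 = 6 / 2 = 3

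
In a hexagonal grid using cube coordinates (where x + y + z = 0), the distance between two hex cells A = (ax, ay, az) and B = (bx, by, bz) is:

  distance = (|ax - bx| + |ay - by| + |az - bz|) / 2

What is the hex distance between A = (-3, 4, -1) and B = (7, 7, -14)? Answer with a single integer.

Answer: 13

Derivation:
|ax - bx| = |-3 - 7| = 10
|ay - by| = |4 - 7| = 3
|az - bz| = |-1 - (-14)| = 13
distance = (10 + 3 + 13) / 2 = 26 / 2 = 13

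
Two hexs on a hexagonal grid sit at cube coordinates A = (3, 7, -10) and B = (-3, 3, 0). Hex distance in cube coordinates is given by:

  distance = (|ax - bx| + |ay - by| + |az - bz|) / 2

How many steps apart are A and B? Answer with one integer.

|ax - bx| = |3 - (-3)| = 6
|ay - by| = |7 - 3| = 4
|az - bz| = |-10 - 0| = 10
distance = (6 + 4 + 10) / 2 = 20 / 2 = 10

Answer: 10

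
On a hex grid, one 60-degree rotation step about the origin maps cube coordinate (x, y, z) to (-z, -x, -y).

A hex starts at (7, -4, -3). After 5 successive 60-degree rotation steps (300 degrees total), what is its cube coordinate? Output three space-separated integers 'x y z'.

Start: (7, -4, -3)
Step 1: (7, -4, -3) -> (-(-3), -(7), -(-4)) = (3, -7, 4)
Step 2: (3, -7, 4) -> (-(4), -(3), -(-7)) = (-4, -3, 7)
Step 3: (-4, -3, 7) -> (-(7), -(-4), -(-3)) = (-7, 4, 3)
Step 4: (-7, 4, 3) -> (-(3), -(-7), -(4)) = (-3, 7, -4)
Step 5: (-3, 7, -4) -> (-(-4), -(-3), -(7)) = (4, 3, -7)

Answer: 4 3 -7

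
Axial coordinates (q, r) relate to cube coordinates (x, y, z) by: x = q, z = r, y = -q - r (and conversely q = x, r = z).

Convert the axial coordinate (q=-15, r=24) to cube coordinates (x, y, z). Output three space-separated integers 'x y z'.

x = q = -15
z = r = 24
y = -x - z = -(-15) - (24) = -9

Answer: -15 -9 24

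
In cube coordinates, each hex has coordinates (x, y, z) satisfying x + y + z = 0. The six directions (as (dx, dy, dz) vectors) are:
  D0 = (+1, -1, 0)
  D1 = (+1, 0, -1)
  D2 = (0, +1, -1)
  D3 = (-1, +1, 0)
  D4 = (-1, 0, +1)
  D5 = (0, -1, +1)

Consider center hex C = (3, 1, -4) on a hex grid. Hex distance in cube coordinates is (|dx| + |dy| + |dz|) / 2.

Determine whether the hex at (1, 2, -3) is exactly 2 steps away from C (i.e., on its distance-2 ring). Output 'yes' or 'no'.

|px - cx| = |1 - 3| = 2
|py - cy| = |2 - 1| = 1
|pz - cz| = |-3 - (-4)| = 1
distance = (2+1+1)/2 = 4/2 = 2
radius = 2; distance == radius -> yes

Answer: yes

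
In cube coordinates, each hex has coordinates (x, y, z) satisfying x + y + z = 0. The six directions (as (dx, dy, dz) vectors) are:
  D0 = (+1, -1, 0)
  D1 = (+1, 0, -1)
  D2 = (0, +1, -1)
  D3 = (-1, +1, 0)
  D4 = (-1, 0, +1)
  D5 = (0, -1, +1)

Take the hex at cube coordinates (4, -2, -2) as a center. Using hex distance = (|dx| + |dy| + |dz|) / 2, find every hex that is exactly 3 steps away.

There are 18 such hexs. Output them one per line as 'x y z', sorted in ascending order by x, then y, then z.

Walk ring at distance 3 from (4, -2, -2):
Start at center + D4*3 = (1, -2, 1)
  hex 0: (1, -2, 1)
  hex 1: (2, -3, 1)
  hex 2: (3, -4, 1)
  hex 3: (4, -5, 1)
  hex 4: (5, -5, 0)
  hex 5: (6, -5, -1)
  hex 6: (7, -5, -2)
  hex 7: (7, -4, -3)
  hex 8: (7, -3, -4)
  hex 9: (7, -2, -5)
  hex 10: (6, -1, -5)
  hex 11: (5, 0, -5)
  hex 12: (4, 1, -5)
  hex 13: (3, 1, -4)
  hex 14: (2, 1, -3)
  hex 15: (1, 1, -2)
  hex 16: (1, 0, -1)
  hex 17: (1, -1, 0)
Sorted: 18 hexes.

Answer: 1 -2 1
1 -1 0
1 0 -1
1 1 -2
2 -3 1
2 1 -3
3 -4 1
3 1 -4
4 -5 1
4 1 -5
5 -5 0
5 0 -5
6 -5 -1
6 -1 -5
7 -5 -2
7 -4 -3
7 -3 -4
7 -2 -5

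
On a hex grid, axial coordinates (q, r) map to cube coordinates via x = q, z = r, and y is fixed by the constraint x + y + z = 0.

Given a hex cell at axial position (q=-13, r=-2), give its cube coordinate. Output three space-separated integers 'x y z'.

x = q = -13
z = r = -2
y = -x - z = -(-13) - (-2) = 15

Answer: -13 15 -2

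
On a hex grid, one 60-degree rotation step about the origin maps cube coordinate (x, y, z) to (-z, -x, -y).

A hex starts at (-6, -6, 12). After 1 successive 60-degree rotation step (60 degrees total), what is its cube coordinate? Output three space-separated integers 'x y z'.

Answer: -12 6 6

Derivation:
Start: (-6, -6, 12)
Step 1: (-6, -6, 12) -> (-(12), -(-6), -(-6)) = (-12, 6, 6)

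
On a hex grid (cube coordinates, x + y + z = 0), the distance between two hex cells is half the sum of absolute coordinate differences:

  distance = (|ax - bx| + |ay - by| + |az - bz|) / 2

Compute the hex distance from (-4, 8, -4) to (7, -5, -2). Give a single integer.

|ax - bx| = |-4 - 7| = 11
|ay - by| = |8 - (-5)| = 13
|az - bz| = |-4 - (-2)| = 2
distance = (11 + 13 + 2) / 2 = 26 / 2 = 13

Answer: 13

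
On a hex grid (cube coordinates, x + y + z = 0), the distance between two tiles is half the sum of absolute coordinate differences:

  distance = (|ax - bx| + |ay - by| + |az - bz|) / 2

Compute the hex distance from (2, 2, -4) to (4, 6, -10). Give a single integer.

|ax - bx| = |2 - 4| = 2
|ay - by| = |2 - 6| = 4
|az - bz| = |-4 - (-10)| = 6
distance = (2 + 4 + 6) / 2 = 12 / 2 = 6

Answer: 6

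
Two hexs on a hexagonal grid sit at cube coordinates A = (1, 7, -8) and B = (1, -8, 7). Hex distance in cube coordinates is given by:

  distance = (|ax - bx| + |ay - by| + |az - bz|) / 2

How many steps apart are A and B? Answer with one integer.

Answer: 15

Derivation:
|ax - bx| = |1 - 1| = 0
|ay - by| = |7 - (-8)| = 15
|az - bz| = |-8 - 7| = 15
distance = (0 + 15 + 15) / 2 = 30 / 2 = 15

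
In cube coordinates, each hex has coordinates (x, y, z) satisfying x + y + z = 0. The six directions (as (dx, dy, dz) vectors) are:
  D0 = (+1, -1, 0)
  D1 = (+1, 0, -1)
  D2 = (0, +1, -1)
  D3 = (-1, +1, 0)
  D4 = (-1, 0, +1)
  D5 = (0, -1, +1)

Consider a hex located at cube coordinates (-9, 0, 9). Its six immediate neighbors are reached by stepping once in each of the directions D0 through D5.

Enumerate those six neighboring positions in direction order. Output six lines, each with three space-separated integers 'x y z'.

Answer: -8 -1 9
-8 0 8
-9 1 8
-10 1 9
-10 0 10
-9 -1 10

Derivation:
Center: (-9, 0, 9). Add each direction:
  D0: (-9, 0, 9) + (1, -1, 0) = (-8, -1, 9)
  D1: (-9, 0, 9) + (1, 0, -1) = (-8, 0, 8)
  D2: (-9, 0, 9) + (0, 1, -1) = (-9, 1, 8)
  D3: (-9, 0, 9) + (-1, 1, 0) = (-10, 1, 9)
  D4: (-9, 0, 9) + (-1, 0, 1) = (-10, 0, 10)
  D5: (-9, 0, 9) + (0, -1, 1) = (-9, -1, 10)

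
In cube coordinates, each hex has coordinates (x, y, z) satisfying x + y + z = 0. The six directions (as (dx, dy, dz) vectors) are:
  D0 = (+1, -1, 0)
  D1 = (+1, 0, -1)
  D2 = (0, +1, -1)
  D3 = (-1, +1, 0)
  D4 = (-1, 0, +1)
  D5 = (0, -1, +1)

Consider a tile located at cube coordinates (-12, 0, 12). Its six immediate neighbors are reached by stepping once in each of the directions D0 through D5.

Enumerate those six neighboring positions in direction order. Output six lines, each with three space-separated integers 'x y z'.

Answer: -11 -1 12
-11 0 11
-12 1 11
-13 1 12
-13 0 13
-12 -1 13

Derivation:
Center: (-12, 0, 12). Add each direction:
  D0: (-12, 0, 12) + (1, -1, 0) = (-11, -1, 12)
  D1: (-12, 0, 12) + (1, 0, -1) = (-11, 0, 11)
  D2: (-12, 0, 12) + (0, 1, -1) = (-12, 1, 11)
  D3: (-12, 0, 12) + (-1, 1, 0) = (-13, 1, 12)
  D4: (-12, 0, 12) + (-1, 0, 1) = (-13, 0, 13)
  D5: (-12, 0, 12) + (0, -1, 1) = (-12, -1, 13)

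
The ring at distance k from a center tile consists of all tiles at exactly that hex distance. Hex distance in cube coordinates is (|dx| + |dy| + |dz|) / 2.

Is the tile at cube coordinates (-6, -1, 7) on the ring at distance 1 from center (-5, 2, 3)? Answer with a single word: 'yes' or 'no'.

Answer: no

Derivation:
|px - cx| = |-6 - (-5)| = 1
|py - cy| = |-1 - 2| = 3
|pz - cz| = |7 - 3| = 4
distance = (1+3+4)/2 = 8/2 = 4
radius = 1; distance != radius -> no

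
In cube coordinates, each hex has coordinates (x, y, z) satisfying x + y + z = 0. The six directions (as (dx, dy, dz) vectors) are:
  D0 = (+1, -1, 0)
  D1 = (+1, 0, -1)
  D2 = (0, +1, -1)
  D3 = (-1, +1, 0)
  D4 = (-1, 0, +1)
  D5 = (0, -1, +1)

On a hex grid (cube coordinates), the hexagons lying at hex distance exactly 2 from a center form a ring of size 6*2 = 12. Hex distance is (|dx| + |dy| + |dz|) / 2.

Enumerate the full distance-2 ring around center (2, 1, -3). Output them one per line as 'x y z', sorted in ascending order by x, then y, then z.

Walk ring at distance 2 from (2, 1, -3):
Start at center + D4*2 = (0, 1, -1)
  hex 0: (0, 1, -1)
  hex 1: (1, 0, -1)
  hex 2: (2, -1, -1)
  hex 3: (3, -1, -2)
  hex 4: (4, -1, -3)
  hex 5: (4, 0, -4)
  hex 6: (4, 1, -5)
  hex 7: (3, 2, -5)
  hex 8: (2, 3, -5)
  hex 9: (1, 3, -4)
  hex 10: (0, 3, -3)
  hex 11: (0, 2, -2)
Sorted: 12 hexes.

Answer: 0 1 -1
0 2 -2
0 3 -3
1 0 -1
1 3 -4
2 -1 -1
2 3 -5
3 -1 -2
3 2 -5
4 -1 -3
4 0 -4
4 1 -5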